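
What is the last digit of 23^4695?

7

Powers of 3 mod 10 repeat with period 4: 3, 9, 7, 1.
4695 leaves remainder 3 on division by 4, so 23^4695 ends in 7.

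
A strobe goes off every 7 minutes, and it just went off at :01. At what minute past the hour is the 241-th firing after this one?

241·7 = 1687.
1687 mod 60 = 7 (since 28·60 = 1680).
(1 + 7) mod 60 = 8.

8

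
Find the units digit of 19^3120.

Powers of 9 mod 10 repeat with period 2: 9, 1.
3120 mod 2 = 0, so the last digit matches 9^2 = 1.

1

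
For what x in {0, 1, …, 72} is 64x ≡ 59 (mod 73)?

34

The inverse of 64 mod 73 is 8 (since 64·8 = 512 ≡ 1).
So x ≡ 8·59 = 472 ≡ 34 (mod 73).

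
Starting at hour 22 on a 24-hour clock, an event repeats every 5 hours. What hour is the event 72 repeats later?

22

72·5 = 360.
360 mod 24 = 0 (since 15·24 = 360).
(22 + 0) mod 24 = 22.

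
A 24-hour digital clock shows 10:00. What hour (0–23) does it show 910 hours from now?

8

910 = 37·24 + 22, so 910 mod 24 = 22.
(10 + 22) mod 24 = 8.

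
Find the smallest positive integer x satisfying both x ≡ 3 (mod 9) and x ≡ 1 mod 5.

21

x ≡ 1 (mod 5) gives x ∈ {1, 6, 11, 16, 21}.
The first of these with x mod 9 = 3 is 21.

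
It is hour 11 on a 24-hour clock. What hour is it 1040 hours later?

1040 mod 24 = 8 (since 43·24 = 1032).
(11 + 8) mod 24 = 19.

19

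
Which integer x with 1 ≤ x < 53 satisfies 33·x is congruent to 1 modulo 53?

33·45 = 1485 = 28·53 + 1, so 33⁻¹ ≡ 45 (mod 53).

45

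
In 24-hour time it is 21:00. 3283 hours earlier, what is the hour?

3283 − 136·24 = 19, so 3283 ≡ 19 (mod 24).
(21 − 19) mod 24 = 2.

2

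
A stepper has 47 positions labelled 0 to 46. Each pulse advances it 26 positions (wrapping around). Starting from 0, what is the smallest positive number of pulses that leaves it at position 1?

47 = 1·26 + 21
26 = 1·21 + 5
21 = 4·5 + 1
5 = 5·1 + 0
Back-substituting gives 26·38 ≡ 1 (mod 47).

38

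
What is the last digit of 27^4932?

1

Last digits of 7^n: 7, 9, 3, 1 (period 4).
4932 mod 4 = 0, so the last digit matches 7^4 = 1.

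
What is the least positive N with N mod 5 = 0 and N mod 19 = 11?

x ≡ 0 (mod 5) gives x ∈ {0, 5, 10, 15, 20, 25, 30}.
The first of these with x mod 19 = 11 is 30.

30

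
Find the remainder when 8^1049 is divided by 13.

Square-and-reduce mod 13: 8^1≡8, 8^2≡12, 8^4≡1, 8^8≡1, 8^16≡1, 8^32≡1, 8^64≡1, 8^128≡1, 8^256≡1, 8^512≡1, 8^1024≡1.
Since 1049 = 1 + 8 + 16 + 1024 in binary, 8^1049 ≡ 8·1·1·1 ≡ 8 (mod 13).

8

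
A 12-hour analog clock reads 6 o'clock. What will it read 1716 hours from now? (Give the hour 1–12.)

1716 = 143·12 + 0, so 1716 mod 12 = 0.
6 + 0 → 6 on a 12-hour dial.

6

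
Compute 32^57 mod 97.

85

Square-and-reduce mod 97: 32^1≡32, 32^2≡54, 32^4≡6, 32^8≡36, 32^16≡35, 32^32≡61.
Since 57 = 1 + 8 + 16 + 32 in binary, 32^57 ≡ 32·36·35·61 ≡ 85 (mod 97).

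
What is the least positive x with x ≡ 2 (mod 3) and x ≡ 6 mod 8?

Since 8·2 ≡ 1 (mod 3), take x = 6 + 8·((2−6)·2 mod 3) = 6 + 8·1 = 14.
Check: 14 mod 3 = 2, 14 mod 8 = 6.

14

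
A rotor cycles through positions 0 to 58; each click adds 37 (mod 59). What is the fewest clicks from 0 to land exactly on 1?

8

59 = 1·37 + 22
37 = 1·22 + 15
22 = 1·15 + 7
15 = 2·7 + 1
7 = 7·1 + 0
Back-substituting gives 37·8 ≡ 1 (mod 59).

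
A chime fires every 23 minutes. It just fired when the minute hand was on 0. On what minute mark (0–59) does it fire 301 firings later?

301·23 = 6923.
Dividing 6923 by 60 gives quotient 115 and remainder 23.
(0 + 23) mod 60 = 23.

23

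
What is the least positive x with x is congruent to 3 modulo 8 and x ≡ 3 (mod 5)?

3

x ≡ 3 (mod 5) gives x ∈ {3}.
The first of these with x mod 8 = 3 is 3.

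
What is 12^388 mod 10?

The units digit of 12^n cycles with period 4: 2, 4, 8, 6, …
388 leaves remainder 0 on division by 4, so 12^388 ends in 6.

6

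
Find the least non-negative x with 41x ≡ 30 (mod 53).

The inverse of 41 mod 53 is 22 (since 41·22 = 902 ≡ 1).
So x ≡ 22·30 = 660 ≡ 24 (mod 53).
Check: 41·24 = 984 = 18·53 + 30.

24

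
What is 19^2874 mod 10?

1

Powers of 9 mod 10 repeat with period 2: 9, 1.
2874 leaves remainder 0 on division by 2, so 19^2874 ends in 1.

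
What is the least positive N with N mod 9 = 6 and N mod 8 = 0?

24

x ≡ 0 (mod 8) gives x ∈ {0, 8, 16, 24}.
The first of these with x mod 9 = 6 is 24.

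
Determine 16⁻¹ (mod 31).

16·2 = 32 = 1·31 + 1, so 16⁻¹ ≡ 2 (mod 31).

2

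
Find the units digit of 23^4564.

The units digit of 23^n cycles with period 4: 3, 9, 7, 1, …
4564 leaves remainder 0 on division by 4, so 23^4564 ends in 1.

1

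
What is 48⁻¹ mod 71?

48·37 = 1776 = 25·71 + 1, so 48⁻¹ ≡ 37 (mod 71).

37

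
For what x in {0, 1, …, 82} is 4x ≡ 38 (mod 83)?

4⁻¹ ≡ 21 (mod 83) because 4·21 = 84 = 1·83 + 1.
Multiplying both sides by 21: x ≡ 21·38 = 798 ≡ 51 (mod 83).
Check: 4·51 = 204 = 2·83 + 38.

51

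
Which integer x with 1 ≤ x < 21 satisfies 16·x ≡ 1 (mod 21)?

4

16·4 = 64 = 3·21 + 1, so 16⁻¹ ≡ 4 (mod 21).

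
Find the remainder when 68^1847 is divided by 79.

By repeated squaring mod 79: 68^1≡68, 68^2≡42, 68^4≡26, 68^8≡44, 68^16≡40, 68^32≡20, 68^64≡5, 68^128≡25, 68^256≡72, 68^512≡49, 68^1024≡31.
1847 = 1 + 2 + 4 + 16 + 32 + 256 + 512 + 1024, so 68^1847 ≡ 68·42·26·40·20·72·49·31 ≡ 63 (mod 79).

63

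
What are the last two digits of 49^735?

Successive squares of 49 mod 100: 49^1≡49, 49^2≡1, 49^4≡1, 49^8≡1, 49^16≡1, 49^32≡1, 49^64≡1, 49^128≡1, 49^256≡1, 49^512≡1.
Since 735 = 1 + 2 + 4 + 8 + 16 + 64 + 128 + 512 in binary, 49^735 ≡ 49·1·1·1·1·1·1·1 ≡ 49 (mod 100).

49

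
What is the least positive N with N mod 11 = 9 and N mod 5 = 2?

42

x ≡ 2 (mod 5) gives x ∈ {2, 7, 12, 17, 22, 27, 32, 37, …}.
The first of these with x mod 11 = 9 is 42.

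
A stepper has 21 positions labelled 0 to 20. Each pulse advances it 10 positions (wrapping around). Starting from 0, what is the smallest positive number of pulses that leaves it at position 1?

10·19 = 190 = 9·21 + 1, so 10⁻¹ ≡ 19 (mod 21).

19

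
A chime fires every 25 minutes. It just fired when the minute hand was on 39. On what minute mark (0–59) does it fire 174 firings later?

174·25 = 4350.
4350 = 72·60 + 30, so 4350 mod 60 = 30.
(39 + 30) mod 60 = 9.

9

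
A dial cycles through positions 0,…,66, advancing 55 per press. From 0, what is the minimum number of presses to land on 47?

The inverse of 55 mod 67 is 39 (since 55·39 = 2145 ≡ 1).
Multiplying both sides by 39: x ≡ 39·47 = 1833 ≡ 24 (mod 67).

24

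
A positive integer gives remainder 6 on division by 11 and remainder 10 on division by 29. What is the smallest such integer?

x ≡ 6 (mod 11) gives x ∈ {6, 17, 28, 39}.
The first of these with x mod 29 = 10 is 39.

39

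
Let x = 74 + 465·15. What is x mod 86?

83

465·15 = 6975.
6975 mod 86 = 9 (since 81·86 = 6966).
(74 + 9) mod 86 = 83.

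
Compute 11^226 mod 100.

Square-and-reduce mod 100: 11^1≡11, 11^2≡21, 11^4≡41, 11^8≡81, 11^16≡61, 11^32≡21, 11^64≡41, 11^128≡81.
226 = 2 + 32 + 64 + 128, so 11^226 ≡ 21·21·41·81 ≡ 61 (mod 100).

61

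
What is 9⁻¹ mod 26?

9·3 = 27 = 1·26 + 1, so 9⁻¹ ≡ 3 (mod 26).

3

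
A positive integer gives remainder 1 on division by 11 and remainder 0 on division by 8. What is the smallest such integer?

56

x ≡ 0 (mod 8) gives x ∈ {0, 8, 16, 24, 32, 40, 48, 56}.
The first of these with x mod 11 = 1 is 56.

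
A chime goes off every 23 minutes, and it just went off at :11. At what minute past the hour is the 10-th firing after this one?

1

10·23 = 230.
230 = 3·60 + 50, so 230 mod 60 = 50.
(11 + 50) mod 60 = 1.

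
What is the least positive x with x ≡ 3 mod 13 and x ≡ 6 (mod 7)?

55

x ≡ 6 (mod 7) gives x ∈ {6, 13, 20, 27, 34, 41, 48, 55}.
The first of these with x mod 13 = 3 is 55.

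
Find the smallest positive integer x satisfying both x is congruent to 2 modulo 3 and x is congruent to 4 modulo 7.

Since 7·1 ≡ 1 (mod 3), take x = 4 + 7·((2−4)·1 mod 3) = 4 + 7·1 = 11.
Check: 11 mod 3 = 2, 11 mod 7 = 4.

11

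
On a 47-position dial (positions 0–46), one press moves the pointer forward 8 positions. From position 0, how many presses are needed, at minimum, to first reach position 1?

47 = 5·8 + 7
8 = 1·7 + 1
7 = 7·1 + 0
Back-substituting gives 8·6 ≡ 1 (mod 47).

6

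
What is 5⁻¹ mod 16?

5·13 = 65 = 4·16 + 1, so 5⁻¹ ≡ 13 (mod 16).

13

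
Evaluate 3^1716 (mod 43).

21

By repeated squaring mod 43: 3^1≡3, 3^2≡9, 3^4≡38, 3^8≡25, 3^16≡23, 3^32≡13, 3^64≡40, 3^128≡9, 3^256≡38, 3^512≡25, 3^1024≡23.
1716 = 4 + 16 + 32 + 128 + 512 + 1024, so 3^1716 ≡ 38·23·13·9·25·23 ≡ 21 (mod 43).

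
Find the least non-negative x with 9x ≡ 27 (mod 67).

3

9⁻¹ ≡ 15 (mod 67) because 9·15 = 135 = 2·67 + 1.
Multiplying both sides by 15: x ≡ 15·27 = 405 ≡ 3 (mod 67).
Check: 9·3 = 27 = 0·67 + 27.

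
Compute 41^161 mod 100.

Square-and-reduce mod 100: 41^1≡41, 41^2≡81, 41^4≡61, 41^8≡21, 41^16≡41, 41^32≡81, 41^64≡61, 41^128≡21.
Since 161 = 1 + 32 + 128 in binary, 41^161 ≡ 41·81·21 ≡ 41 (mod 100).

41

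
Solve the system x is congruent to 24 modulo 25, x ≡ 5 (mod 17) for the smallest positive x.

124

Since 17·3 ≡ 1 (mod 25), take x = 5 + 17·((24−5)·3 mod 25) = 5 + 17·7 = 124.
Check: 124 mod 25 = 24, 124 mod 17 = 5.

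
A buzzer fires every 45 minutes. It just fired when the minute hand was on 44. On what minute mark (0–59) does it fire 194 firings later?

14

194·45 = 8730.
8730 = 145·60 + 30, so 8730 mod 60 = 30.
(44 + 30) mod 60 = 14.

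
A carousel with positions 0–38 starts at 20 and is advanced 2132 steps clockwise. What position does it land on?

7

Dividing 2132 by 39 gives quotient 54 and remainder 26.
(20 + 26) mod 39 = 7.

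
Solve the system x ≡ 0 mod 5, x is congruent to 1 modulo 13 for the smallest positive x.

Since 13·2 ≡ 1 (mod 5), take x = 1 + 13·((0−1)·2 mod 5) = 1 + 13·3 = 40.
Check: 40 mod 5 = 0, 40 mod 13 = 1.

40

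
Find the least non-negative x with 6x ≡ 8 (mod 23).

9

The inverse of 6 mod 23 is 4 (since 6·4 = 24 ≡ 1).
So x ≡ 4·8 = 32 ≡ 9 (mod 23).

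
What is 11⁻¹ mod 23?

21

23 = 2·11 + 1
11 = 11·1 + 0
Back-substituting gives 11·21 ≡ 1 (mod 23).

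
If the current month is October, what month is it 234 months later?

234 − 19·12 = 6, so 234 ≡ 6 (mod 12).
October + 6 months → April.

April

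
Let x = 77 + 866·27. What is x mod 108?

23

866·27 = 23382.
23382 = 216·108 + 54, so 23382 mod 108 = 54.
(77 + 54) mod 108 = 23.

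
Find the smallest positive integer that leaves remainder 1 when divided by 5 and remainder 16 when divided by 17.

16

Since 17·3 ≡ 1 (mod 5), take x = 16 + 17·((1−16)·3 mod 5) = 16 + 17·0 = 16.
Check: 16 mod 5 = 1, 16 mod 17 = 16.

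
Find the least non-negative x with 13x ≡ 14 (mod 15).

13⁻¹ ≡ 7 (mod 15) because 13·7 = 91 = 6·15 + 1.
So x ≡ 7·14 = 98 ≡ 8 (mod 15).

8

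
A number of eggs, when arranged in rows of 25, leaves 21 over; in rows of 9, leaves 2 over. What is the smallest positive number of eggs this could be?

146

Since 9·14 ≡ 1 (mod 25), take x = 2 + 9·((21−2)·14 mod 25) = 2 + 9·16 = 146.
Check: 146 mod 25 = 21, 146 mod 9 = 2.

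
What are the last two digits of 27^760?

Square-and-reduce mod 100: 27^1≡27, 27^2≡29, 27^4≡41, 27^8≡81, 27^16≡61, 27^32≡21, 27^64≡41, 27^128≡81, 27^256≡61, 27^512≡21.
Since 760 = 8 + 16 + 32 + 64 + 128 + 512 in binary, 27^760 ≡ 81·61·21·41·81·21 ≡ 1 (mod 100).

01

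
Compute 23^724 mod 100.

Square-and-reduce mod 100: 23^1≡23, 23^2≡29, 23^4≡41, 23^8≡81, 23^16≡61, 23^32≡21, 23^64≡41, 23^128≡81, 23^256≡61, 23^512≡21.
724 = 4 + 16 + 64 + 128 + 512, so 23^724 ≡ 41·61·41·81·21 ≡ 41 (mod 100).

41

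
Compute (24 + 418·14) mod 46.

34

418·14 = 5852.
5852 mod 46 = 10 (since 127·46 = 5842).
(24 + 10) mod 46 = 34.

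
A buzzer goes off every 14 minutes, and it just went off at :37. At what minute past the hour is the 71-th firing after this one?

11

71·14 = 994.
Dividing 994 by 60 gives quotient 16 and remainder 34.
(37 + 34) mod 60 = 11.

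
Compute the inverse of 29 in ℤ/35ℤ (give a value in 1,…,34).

29

35 = 1·29 + 6
29 = 4·6 + 5
6 = 1·5 + 1
5 = 5·1 + 0
Back-substituting gives 29·29 ≡ 1 (mod 35).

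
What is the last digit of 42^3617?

The units digit of 42^n cycles with period 4: 2, 4, 8, 6, …
3617 mod 4 = 1, so the last digit matches 2^1 = 2.

2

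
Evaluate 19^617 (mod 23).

Successive squares of 19 mod 23: 19^1≡19, 19^2≡16, 19^4≡3, 19^8≡9, 19^16≡12, 19^32≡6, 19^64≡13, 19^128≡8, 19^256≡18, 19^512≡2.
Since 617 = 1 + 8 + 32 + 64 + 512 in binary, 19^617 ≡ 19·9·6·13·2 ≡ 19 (mod 23).

19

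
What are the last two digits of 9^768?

Successive squares of 9 mod 100: 9^1≡9, 9^2≡81, 9^4≡61, 9^8≡21, 9^16≡41, 9^32≡81, 9^64≡61, 9^128≡21, 9^256≡41, 9^512≡81.
Since 768 = 256 + 512 in binary, 9^768 ≡ 41·81 ≡ 21 (mod 100).

21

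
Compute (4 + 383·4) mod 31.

17

383·4 = 1532.
Dividing 1532 by 31 gives quotient 49 and remainder 13.
(4 + 13) mod 31 = 17.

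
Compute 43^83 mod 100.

By repeated squaring mod 100: 43^1≡43, 43^2≡49, 43^4≡1, 43^8≡1, 43^16≡1, 43^32≡1, 43^64≡1.
Since 83 = 1 + 2 + 16 + 64 in binary, 43^83 ≡ 43·49·1·1 ≡ 7 (mod 100).

7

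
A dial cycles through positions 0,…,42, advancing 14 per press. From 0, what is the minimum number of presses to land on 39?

The inverse of 14 mod 43 is 40 (since 14·40 = 560 ≡ 1).
Multiplying both sides by 40: x ≡ 40·39 = 1560 ≡ 12 (mod 43).

12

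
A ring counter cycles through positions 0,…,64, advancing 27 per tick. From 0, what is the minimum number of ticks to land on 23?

49

The inverse of 27 mod 65 is 53 (since 27·53 = 1431 ≡ 1).
So x ≡ 53·23 = 1219 ≡ 49 (mod 65).
Check: 27·49 = 1323 = 20·65 + 23.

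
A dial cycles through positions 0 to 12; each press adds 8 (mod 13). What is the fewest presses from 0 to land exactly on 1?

8·5 = 40 = 3·13 + 1, so 8⁻¹ ≡ 5 (mod 13).

5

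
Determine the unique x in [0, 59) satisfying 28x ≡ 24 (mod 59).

28⁻¹ ≡ 19 (mod 59) because 28·19 = 532 = 9·59 + 1.
Multiplying both sides by 19: x ≡ 19·24 = 456 ≡ 43 (mod 59).

43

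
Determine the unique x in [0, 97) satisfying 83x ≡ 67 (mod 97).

83⁻¹ ≡ 90 (mod 97) because 83·90 = 7470 = 77·97 + 1.
So x ≡ 90·67 = 6030 ≡ 16 (mod 97).

16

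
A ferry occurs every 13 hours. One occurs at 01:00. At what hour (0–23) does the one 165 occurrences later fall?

10

165·13 = 2145.
2145 − 89·24 = 9, so 2145 ≡ 9 (mod 24).
(1 + 9) mod 24 = 10.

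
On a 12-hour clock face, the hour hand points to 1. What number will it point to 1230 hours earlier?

7

Dividing 1230 by 12 gives quotient 102 and remainder 6.
1 − 6 → 7 on a 12-hour dial.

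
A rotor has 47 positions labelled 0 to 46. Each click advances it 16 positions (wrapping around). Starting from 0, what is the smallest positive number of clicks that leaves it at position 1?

3

16·3 = 48 = 1·47 + 1, so 16⁻¹ ≡ 3 (mod 47).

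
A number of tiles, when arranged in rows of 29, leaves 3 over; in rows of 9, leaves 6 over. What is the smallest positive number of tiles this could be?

177

Since 9·13 ≡ 1 (mod 29), take x = 6 + 9·((3−6)·13 mod 29) = 6 + 9·19 = 177.
Check: 177 mod 29 = 3, 177 mod 9 = 6.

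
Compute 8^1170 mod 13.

12

By repeated squaring mod 13: 8^1≡8, 8^2≡12, 8^4≡1, 8^8≡1, 8^16≡1, 8^32≡1, 8^64≡1, 8^128≡1, 8^256≡1, 8^512≡1, 8^1024≡1.
Since 1170 = 2 + 16 + 128 + 1024 in binary, 8^1170 ≡ 12·1·1·1 ≡ 12 (mod 13).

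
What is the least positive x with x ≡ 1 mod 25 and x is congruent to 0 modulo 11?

x ≡ 0 (mod 11) gives x ∈ {0, 11, 22, 33, 44, 55, 66, 77, …}.
The first of these with x mod 25 = 1 is 176.

176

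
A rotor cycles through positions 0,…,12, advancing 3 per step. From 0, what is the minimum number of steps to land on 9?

3⁻¹ ≡ 9 (mod 13) because 3·9 = 27 = 2·13 + 1.
So x ≡ 9·9 = 81 ≡ 3 (mod 13).
Check: 3·3 = 9 = 0·13 + 9.

3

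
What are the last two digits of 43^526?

By repeated squaring mod 100: 43^1≡43, 43^2≡49, 43^4≡1, 43^8≡1, 43^16≡1, 43^32≡1, 43^64≡1, 43^128≡1, 43^256≡1, 43^512≡1.
Since 526 = 2 + 4 + 8 + 512 in binary, 43^526 ≡ 49·1·1·1 ≡ 49 (mod 100).

49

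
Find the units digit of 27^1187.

3

Powers of 7 mod 10 repeat with period 4: 7, 9, 3, 1.
1187 mod 4 = 3, so the last digit matches 7^3 = 3.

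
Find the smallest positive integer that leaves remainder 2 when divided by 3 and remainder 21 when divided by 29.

x ≡ 2 (mod 3) gives x ∈ {2, 5, 8, 11, 14, 17, 20, 23, …}.
The first of these with x mod 29 = 21 is 50.

50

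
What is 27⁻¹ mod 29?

29 = 1·27 + 2
27 = 13·2 + 1
2 = 2·1 + 0
Back-substituting gives 27·14 ≡ 1 (mod 29).

14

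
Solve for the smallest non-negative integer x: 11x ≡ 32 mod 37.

11⁻¹ ≡ 27 (mod 37) because 11·27 = 297 = 8·37 + 1.
Multiplying both sides by 27: x ≡ 27·32 = 864 ≡ 13 (mod 37).
Check: 11·13 = 143 = 3·37 + 32.

13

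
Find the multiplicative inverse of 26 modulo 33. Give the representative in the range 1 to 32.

14

26·14 = 364 = 11·33 + 1, so 26⁻¹ ≡ 14 (mod 33).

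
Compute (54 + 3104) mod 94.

3104 − 33·94 = 2, so 3104 ≡ 2 (mod 94).
(54 + 2) mod 94 = 56.

56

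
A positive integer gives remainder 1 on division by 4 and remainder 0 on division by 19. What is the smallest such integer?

57

x ≡ 1 (mod 4) gives x ∈ {1, 5, 9, 13, 17, 21, 25, 29, …}.
The first of these with x mod 19 = 0 is 57.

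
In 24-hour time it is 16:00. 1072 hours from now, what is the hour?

1072 = 44·24 + 16, so 1072 mod 24 = 16.
(16 + 16) mod 24 = 8.

8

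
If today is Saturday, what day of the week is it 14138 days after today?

Thursday

Dividing 14138 by 7 gives quotient 2019 and remainder 5.
Saturday + 5 days → Thursday.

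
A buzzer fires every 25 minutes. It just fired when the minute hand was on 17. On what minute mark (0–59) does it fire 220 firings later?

220·25 = 5500.
Dividing 5500 by 60 gives quotient 91 and remainder 40.
(17 + 40) mod 60 = 57.

57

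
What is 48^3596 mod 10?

Powers of 8 mod 10 repeat with period 4: 8, 4, 2, 6.
3596 leaves remainder 0 on division by 4, so 48^3596 ends in 6.

6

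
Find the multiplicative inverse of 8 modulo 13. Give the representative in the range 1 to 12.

8·5 = 40 = 3·13 + 1, so 8⁻¹ ≡ 5 (mod 13).

5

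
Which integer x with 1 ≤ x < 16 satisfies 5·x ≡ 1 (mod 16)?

13

5·13 = 65 = 4·16 + 1, so 5⁻¹ ≡ 13 (mod 16).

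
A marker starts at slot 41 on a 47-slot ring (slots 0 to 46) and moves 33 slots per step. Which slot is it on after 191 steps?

46

191·33 = 6303.
6303 − 134·47 = 5, so 6303 ≡ 5 (mod 47).
(41 + 5) mod 47 = 46.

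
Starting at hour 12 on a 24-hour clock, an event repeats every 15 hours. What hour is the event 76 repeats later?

76·15 = 1140.
1140 mod 24 = 12 (since 47·24 = 1128).
(12 + 12) mod 24 = 0.

0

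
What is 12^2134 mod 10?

4

Last digits of 2^n: 2, 4, 8, 6 (period 4).
2134 leaves remainder 2 on division by 4, so 12^2134 ends in 4.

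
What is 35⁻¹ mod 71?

69

35·69 = 2415 = 34·71 + 1, so 35⁻¹ ≡ 69 (mod 71).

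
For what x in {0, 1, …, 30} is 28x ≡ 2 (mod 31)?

20

The inverse of 28 mod 31 is 10 (since 28·10 = 280 ≡ 1).
Multiplying both sides by 10: x ≡ 10·2 = 20 ≡ 20 (mod 31).
Check: 28·20 = 560 = 18·31 + 2.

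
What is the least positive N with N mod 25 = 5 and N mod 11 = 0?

55

Since 11·16 ≡ 1 (mod 25), take x = 0 + 11·((5−0)·16 mod 25) = 0 + 11·5 = 55.
Check: 55 mod 25 = 5, 55 mod 11 = 0.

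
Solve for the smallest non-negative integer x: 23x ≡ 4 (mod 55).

48

The inverse of 23 mod 55 is 12 (since 23·12 = 276 ≡ 1).
So x ≡ 12·4 = 48 ≡ 48 (mod 55).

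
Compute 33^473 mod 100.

Successive squares of 33 mod 100: 33^1≡33, 33^2≡89, 33^4≡21, 33^8≡41, 33^16≡81, 33^32≡61, 33^64≡21, 33^128≡41, 33^256≡81.
Since 473 = 1 + 8 + 16 + 64 + 128 + 256 in binary, 33^473 ≡ 33·41·81·21·41·81 ≡ 13 (mod 100).

13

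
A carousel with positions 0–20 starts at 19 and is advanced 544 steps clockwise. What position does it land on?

17

Dividing 544 by 21 gives quotient 25 and remainder 19.
(19 + 19) mod 21 = 17.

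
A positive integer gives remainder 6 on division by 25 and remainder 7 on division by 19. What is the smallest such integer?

Since 19·4 ≡ 1 (mod 25), take x = 7 + 19·((6−7)·4 mod 25) = 7 + 19·21 = 406.
Check: 406 mod 25 = 6, 406 mod 19 = 7.

406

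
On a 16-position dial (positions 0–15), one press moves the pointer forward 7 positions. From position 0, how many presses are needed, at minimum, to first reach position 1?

7·7 = 49 = 3·16 + 1, so 7⁻¹ ≡ 7 (mod 16).

7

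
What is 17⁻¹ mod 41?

29

17·29 = 493 = 12·41 + 1, so 17⁻¹ ≡ 29 (mod 41).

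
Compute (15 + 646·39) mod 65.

54

646·39 = 25194.
25194 mod 65 = 39 (since 387·65 = 25155).
(15 + 39) mod 65 = 54.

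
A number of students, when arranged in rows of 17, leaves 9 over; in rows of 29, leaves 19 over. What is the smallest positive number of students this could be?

77

x ≡ 9 (mod 17) gives x ∈ {9, 26, 43, 60, 77}.
The first of these with x mod 29 = 19 is 77.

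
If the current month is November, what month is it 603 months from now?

603 − 50·12 = 3, so 603 ≡ 3 (mod 12).
November + 3 months → February.

February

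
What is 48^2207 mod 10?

Powers of 8 mod 10 repeat with period 4: 8, 4, 2, 6.
2207 leaves remainder 3 on division by 4, so 48^2207 ends in 2.

2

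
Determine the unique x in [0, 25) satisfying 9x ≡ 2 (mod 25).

The inverse of 9 mod 25 is 14 (since 9·14 = 126 ≡ 1).
Multiplying both sides by 14: x ≡ 14·2 = 28 ≡ 3 (mod 25).

3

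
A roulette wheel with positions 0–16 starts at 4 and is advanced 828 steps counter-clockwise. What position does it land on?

Dividing 828 by 17 gives quotient 48 and remainder 12.
(4 − 12) mod 17 = 9.

9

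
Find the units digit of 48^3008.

The units digit of 48^n cycles with period 4: 8, 4, 2, 6, …
3008 leaves remainder 0 on division by 4, so 48^3008 ends in 6.

6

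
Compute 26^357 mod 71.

By repeated squaring mod 71: 26^1≡26, 26^2≡37, 26^4≡20, 26^8≡45, 26^16≡37, 26^32≡20, 26^64≡45, 26^128≡37, 26^256≡20.
357 = 1 + 4 + 32 + 64 + 256, so 26^357 ≡ 26·20·20·45·20 ≡ 70 (mod 71).

70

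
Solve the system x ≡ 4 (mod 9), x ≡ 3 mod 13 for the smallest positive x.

x ≡ 4 (mod 9) gives x ∈ {4, 13, 22, 31, 40, 49, 58, 67, …}.
The first of these with x mod 13 = 3 is 94.

94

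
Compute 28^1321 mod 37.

21

By repeated squaring mod 37: 28^1≡28, 28^2≡7, 28^4≡12, 28^8≡33, 28^16≡16, 28^32≡34, 28^64≡9, 28^128≡7, 28^256≡12, 28^512≡33, 28^1024≡16.
1321 = 1 + 8 + 32 + 256 + 1024, so 28^1321 ≡ 28·33·34·12·16 ≡ 21 (mod 37).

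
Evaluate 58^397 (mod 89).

Square-and-reduce mod 89: 58^1≡58, 58^2≡71, 58^4≡57, 58^8≡45, 58^16≡67, 58^32≡39, 58^64≡8, 58^128≡64, 58^256≡2.
Since 397 = 1 + 4 + 8 + 128 + 256 in binary, 58^397 ≡ 58·57·45·64·2 ≡ 31 (mod 89).

31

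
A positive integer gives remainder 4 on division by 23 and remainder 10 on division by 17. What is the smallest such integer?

Since 17·19 ≡ 1 (mod 23), take x = 10 + 17·((4−10)·19 mod 23) = 10 + 17·1 = 27.
Check: 27 mod 23 = 4, 27 mod 17 = 10.

27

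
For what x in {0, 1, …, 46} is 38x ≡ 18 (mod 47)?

45

The inverse of 38 mod 47 is 26 (since 38·26 = 988 ≡ 1).
Multiplying both sides by 26: x ≡ 26·18 = 468 ≡ 45 (mod 47).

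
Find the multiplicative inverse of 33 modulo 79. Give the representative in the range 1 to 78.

79 = 2·33 + 13
33 = 2·13 + 7
13 = 1·7 + 6
7 = 1·6 + 1
6 = 6·1 + 0
Back-substituting gives 33·12 ≡ 1 (mod 79).

12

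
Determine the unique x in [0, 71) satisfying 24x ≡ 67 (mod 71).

59

24⁻¹ ≡ 3 (mod 71) because 24·3 = 72 = 1·71 + 1.
Multiplying both sides by 3: x ≡ 3·67 = 201 ≡ 59 (mod 71).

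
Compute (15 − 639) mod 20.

639 = 31·20 + 19, so 639 mod 20 = 19.
(15 − 19) mod 20 = 16.

16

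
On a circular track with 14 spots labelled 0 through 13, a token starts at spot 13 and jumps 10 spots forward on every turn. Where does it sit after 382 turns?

11

382·10 = 3820.
3820 − 272·14 = 12, so 3820 ≡ 12 (mod 14).
(13 + 12) mod 14 = 11.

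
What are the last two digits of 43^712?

By repeated squaring mod 100: 43^1≡43, 43^2≡49, 43^4≡1, 43^8≡1, 43^16≡1, 43^32≡1, 43^64≡1, 43^128≡1, 43^256≡1, 43^512≡1.
Since 712 = 8 + 64 + 128 + 512 in binary, 43^712 ≡ 1·1·1·1 ≡ 1 (mod 100).

01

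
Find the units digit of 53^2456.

The units digit of 53^n cycles with period 4: 3, 9, 7, 1, …
2456 mod 4 = 0, so the last digit matches 3^4 = 1.

1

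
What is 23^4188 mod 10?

1

Last digits of 3^n: 3, 9, 7, 1 (period 4).
4188 leaves remainder 0 on division by 4, so 23^4188 ends in 1.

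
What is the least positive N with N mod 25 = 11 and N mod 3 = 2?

11

Since 3·17 ≡ 1 (mod 25), take x = 2 + 3·((11−2)·17 mod 25) = 2 + 3·3 = 11.
Check: 11 mod 25 = 11, 11 mod 3 = 2.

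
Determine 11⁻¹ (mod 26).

11·19 = 209 = 8·26 + 1, so 11⁻¹ ≡ 19 (mod 26).

19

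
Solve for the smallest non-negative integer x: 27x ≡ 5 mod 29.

27⁻¹ ≡ 14 (mod 29) because 27·14 = 378 = 13·29 + 1.
So x ≡ 14·5 = 70 ≡ 12 (mod 29).

12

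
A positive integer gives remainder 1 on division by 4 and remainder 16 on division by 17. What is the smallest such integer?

33

x ≡ 1 (mod 4) gives x ∈ {1, 5, 9, 13, 17, 21, 25, 29, …}.
The first of these with x mod 17 = 16 is 33.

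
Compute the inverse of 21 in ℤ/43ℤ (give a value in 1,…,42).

21·41 = 861 = 20·43 + 1, so 21⁻¹ ≡ 41 (mod 43).

41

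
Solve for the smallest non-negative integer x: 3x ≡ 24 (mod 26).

8

3⁻¹ ≡ 9 (mod 26) because 3·9 = 27 = 1·26 + 1.
Multiplying both sides by 9: x ≡ 9·24 = 216 ≡ 8 (mod 26).
Check: 3·8 = 24 = 0·26 + 24.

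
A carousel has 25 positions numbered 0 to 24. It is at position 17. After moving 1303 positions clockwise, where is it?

1303 mod 25 = 3 (since 52·25 = 1300).
(17 + 3) mod 25 = 20.

20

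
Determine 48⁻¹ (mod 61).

14

61 = 1·48 + 13
48 = 3·13 + 9
13 = 1·9 + 4
9 = 2·4 + 1
4 = 4·1 + 0
Back-substituting gives 48·14 ≡ 1 (mod 61).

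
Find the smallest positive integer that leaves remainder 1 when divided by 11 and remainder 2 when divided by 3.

x ≡ 2 (mod 3) gives x ∈ {2, 5, 8, 11, 14, 17, 20, 23}.
The first of these with x mod 11 = 1 is 23.

23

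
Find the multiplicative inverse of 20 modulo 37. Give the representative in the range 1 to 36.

13

37 = 1·20 + 17
20 = 1·17 + 3
17 = 5·3 + 2
3 = 1·2 + 1
2 = 2·1 + 0
Back-substituting gives 20·13 ≡ 1 (mod 37).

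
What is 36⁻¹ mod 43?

43 = 1·36 + 7
36 = 5·7 + 1
7 = 7·1 + 0
Back-substituting gives 36·6 ≡ 1 (mod 43).

6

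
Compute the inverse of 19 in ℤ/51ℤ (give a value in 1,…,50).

43

51 = 2·19 + 13
19 = 1·13 + 6
13 = 2·6 + 1
6 = 6·1 + 0
Back-substituting gives 19·43 ≡ 1 (mod 51).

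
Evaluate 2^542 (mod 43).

Square-and-reduce mod 43: 2^1≡2, 2^2≡4, 2^4≡16, 2^8≡41, 2^16≡4, 2^32≡16, 2^64≡41, 2^128≡4, 2^256≡16, 2^512≡41.
Since 542 = 2 + 4 + 8 + 16 + 512 in binary, 2^542 ≡ 4·16·41·4·41 ≡ 35 (mod 43).

35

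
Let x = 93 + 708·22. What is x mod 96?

708·22 = 15576.
15576 − 162·96 = 24, so 15576 ≡ 24 (mod 96).
(93 + 24) mod 96 = 21.

21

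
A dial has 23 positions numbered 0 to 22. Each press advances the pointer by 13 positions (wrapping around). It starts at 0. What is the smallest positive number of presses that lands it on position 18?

12

13⁻¹ ≡ 16 (mod 23) because 13·16 = 208 = 9·23 + 1.
Multiplying both sides by 16: x ≡ 16·18 = 288 ≡ 12 (mod 23).
Check: 13·12 = 156 = 6·23 + 18.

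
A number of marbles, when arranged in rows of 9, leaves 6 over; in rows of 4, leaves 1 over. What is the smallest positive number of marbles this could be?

Since 4·7 ≡ 1 (mod 9), take x = 1 + 4·((6−1)·7 mod 9) = 1 + 4·8 = 33.
Check: 33 mod 9 = 6, 33 mod 4 = 1.

33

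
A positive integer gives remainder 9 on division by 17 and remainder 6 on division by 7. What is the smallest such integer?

111

x ≡ 6 (mod 7) gives x ∈ {6, 13, 20, 27, 34, 41, 48, 55, …}.
The first of these with x mod 17 = 9 is 111.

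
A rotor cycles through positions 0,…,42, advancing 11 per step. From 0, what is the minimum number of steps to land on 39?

11⁻¹ ≡ 4 (mod 43) because 11·4 = 44 = 1·43 + 1.
So x ≡ 4·39 = 156 ≡ 27 (mod 43).
Check: 11·27 = 297 = 6·43 + 39.

27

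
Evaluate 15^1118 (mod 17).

Square-and-reduce mod 17: 15^1≡15, 15^2≡4, 15^4≡16, 15^8≡1, 15^16≡1, 15^32≡1, 15^64≡1, 15^128≡1, 15^256≡1, 15^512≡1, 15^1024≡1.
Since 1118 = 2 + 4 + 8 + 16 + 64 + 1024 in binary, 15^1118 ≡ 4·16·1·1·1·1 ≡ 13 (mod 17).

13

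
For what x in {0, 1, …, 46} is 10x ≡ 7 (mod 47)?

The inverse of 10 mod 47 is 33 (since 10·33 = 330 ≡ 1).
So x ≡ 33·7 = 231 ≡ 43 (mod 47).

43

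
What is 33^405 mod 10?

3

Last digits of 3^n: 3, 9, 7, 1 (period 4).
405 mod 4 = 1, so the last digit matches 3^1 = 3.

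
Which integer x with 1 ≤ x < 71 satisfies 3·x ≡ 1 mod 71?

3·24 = 72 = 1·71 + 1, so 3⁻¹ ≡ 24 (mod 71).

24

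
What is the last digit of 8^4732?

Powers of 8 mod 10 repeat with period 4: 8, 4, 2, 6.
4732 leaves remainder 0 on division by 4, so 8^4732 ends in 6.

6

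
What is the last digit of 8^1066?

The units digit of 8^n cycles with period 4: 8, 4, 2, 6, …
1066 leaves remainder 2 on division by 4, so 8^1066 ends in 4.

4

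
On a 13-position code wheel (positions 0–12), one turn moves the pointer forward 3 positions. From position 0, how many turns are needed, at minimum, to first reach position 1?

3·9 = 27 = 2·13 + 1, so 3⁻¹ ≡ 9 (mod 13).

9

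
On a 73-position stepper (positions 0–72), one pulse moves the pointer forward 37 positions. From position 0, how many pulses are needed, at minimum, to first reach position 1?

73 = 1·37 + 36
37 = 1·36 + 1
36 = 36·1 + 0
Back-substituting gives 37·2 ≡ 1 (mod 73).

2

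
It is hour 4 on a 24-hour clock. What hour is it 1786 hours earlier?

18

1786 = 74·24 + 10, so 1786 mod 24 = 10.
(4 − 10) mod 24 = 18.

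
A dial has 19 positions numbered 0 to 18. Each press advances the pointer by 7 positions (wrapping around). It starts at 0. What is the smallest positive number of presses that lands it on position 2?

The inverse of 7 mod 19 is 11 (since 7·11 = 77 ≡ 1).
So x ≡ 11·2 = 22 ≡ 3 (mod 19).

3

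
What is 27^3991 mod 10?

The units digit of 27^n cycles with period 4: 7, 9, 3, 1, …
3991 mod 4 = 3, so the last digit matches 7^3 = 3.

3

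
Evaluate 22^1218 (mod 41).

36

Successive squares of 22 mod 41: 22^1≡22, 22^2≡33, 22^4≡23, 22^8≡37, 22^16≡16, 22^32≡10, 22^64≡18, 22^128≡37, 22^256≡16, 22^512≡10, 22^1024≡18.
Since 1218 = 2 + 64 + 128 + 1024 in binary, 22^1218 ≡ 33·18·37·18 ≡ 36 (mod 41).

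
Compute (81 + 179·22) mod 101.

179·22 = 3938.
Dividing 3938 by 101 gives quotient 38 and remainder 100.
(81 + 100) mod 101 = 80.

80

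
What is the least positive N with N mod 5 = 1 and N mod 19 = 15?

91

Since 19·4 ≡ 1 (mod 5), take x = 15 + 19·((1−15)·4 mod 5) = 15 + 19·4 = 91.
Check: 91 mod 5 = 1, 91 mod 19 = 15.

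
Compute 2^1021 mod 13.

Square-and-reduce mod 13: 2^1≡2, 2^2≡4, 2^4≡3, 2^8≡9, 2^16≡3, 2^32≡9, 2^64≡3, 2^128≡9, 2^256≡3, 2^512≡9.
1021 = 1 + 4 + 8 + 16 + 32 + 64 + 128 + 256 + 512, so 2^1021 ≡ 2·3·9·3·9·3·9·3·9 ≡ 2 (mod 13).

2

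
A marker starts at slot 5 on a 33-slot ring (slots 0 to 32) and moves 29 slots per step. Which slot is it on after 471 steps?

471·29 = 13659.
13659 − 413·33 = 30, so 13659 ≡ 30 (mod 33).
(5 + 30) mod 33 = 2.

2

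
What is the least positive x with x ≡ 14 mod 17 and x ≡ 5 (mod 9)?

x ≡ 5 (mod 9) gives x ∈ {5, 14}.
The first of these with x mod 17 = 14 is 14.

14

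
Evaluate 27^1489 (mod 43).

By repeated squaring mod 43: 27^1≡27, 27^2≡41, 27^4≡4, 27^8≡16, 27^16≡41, 27^32≡4, 27^64≡16, 27^128≡41, 27^256≡4, 27^512≡16, 27^1024≡41.
Since 1489 = 1 + 16 + 64 + 128 + 256 + 1024 in binary, 27^1489 ≡ 27·41·16·41·4·41 ≡ 22 (mod 43).

22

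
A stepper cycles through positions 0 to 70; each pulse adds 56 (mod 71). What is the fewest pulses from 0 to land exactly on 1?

71 = 1·56 + 15
56 = 3·15 + 11
15 = 1·11 + 4
11 = 2·4 + 3
4 = 1·3 + 1
3 = 3·1 + 0
Back-substituting gives 56·52 ≡ 1 (mod 71).

52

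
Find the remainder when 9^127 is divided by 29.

9

Successive squares of 9 mod 29: 9^1≡9, 9^2≡23, 9^4≡7, 9^8≡20, 9^16≡23, 9^32≡7, 9^64≡20.
Since 127 = 1 + 2 + 4 + 8 + 16 + 32 + 64 in binary, 9^127 ≡ 9·23·7·20·23·7·20 ≡ 9 (mod 29).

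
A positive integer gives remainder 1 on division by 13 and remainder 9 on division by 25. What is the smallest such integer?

209

x ≡ 1 (mod 13) gives x ∈ {1, 14, 27, 40, 53, 66, 79, 92, …}.
The first of these with x mod 25 = 9 is 209.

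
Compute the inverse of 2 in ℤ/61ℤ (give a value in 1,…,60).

61 = 30·2 + 1
2 = 2·1 + 0
Back-substituting gives 2·31 ≡ 1 (mod 61).

31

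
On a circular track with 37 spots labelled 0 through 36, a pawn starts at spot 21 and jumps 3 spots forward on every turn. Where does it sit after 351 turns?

1

351·3 = 1053.
1053 = 28·37 + 17, so 1053 mod 37 = 17.
(21 + 17) mod 37 = 1.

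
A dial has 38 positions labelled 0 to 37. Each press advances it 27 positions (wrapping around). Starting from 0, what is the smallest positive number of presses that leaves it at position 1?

27·31 = 837 = 22·38 + 1, so 27⁻¹ ≡ 31 (mod 38).

31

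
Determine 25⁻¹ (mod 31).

5

25·5 = 125 = 4·31 + 1, so 25⁻¹ ≡ 5 (mod 31).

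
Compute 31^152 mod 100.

61

Square-and-reduce mod 100: 31^1≡31, 31^2≡61, 31^4≡21, 31^8≡41, 31^16≡81, 31^32≡61, 31^64≡21, 31^128≡41.
152 = 8 + 16 + 128, so 31^152 ≡ 41·81·41 ≡ 61 (mod 100).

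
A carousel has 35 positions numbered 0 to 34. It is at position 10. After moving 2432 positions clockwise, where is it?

27

2432 − 69·35 = 17, so 2432 ≡ 17 (mod 35).
(10 + 17) mod 35 = 27.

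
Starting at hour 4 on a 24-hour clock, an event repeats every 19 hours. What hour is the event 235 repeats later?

5

235·19 = 4465.
4465 mod 24 = 1 (since 186·24 = 4464).
(4 + 1) mod 24 = 5.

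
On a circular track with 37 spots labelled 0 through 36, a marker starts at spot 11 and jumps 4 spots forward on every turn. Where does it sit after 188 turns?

23

188·4 = 752.
752 = 20·37 + 12, so 752 mod 37 = 12.
(11 + 12) mod 37 = 23.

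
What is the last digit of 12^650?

4

The units digit of 12^n cycles with period 4: 2, 4, 8, 6, …
650 mod 4 = 2, so the last digit matches 2^2 = 4.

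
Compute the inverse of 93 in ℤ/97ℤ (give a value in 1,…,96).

93·24 = 2232 = 23·97 + 1, so 93⁻¹ ≡ 24 (mod 97).

24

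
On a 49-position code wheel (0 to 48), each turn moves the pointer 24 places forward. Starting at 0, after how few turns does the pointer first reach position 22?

5

24⁻¹ ≡ 47 (mod 49) because 24·47 = 1128 = 23·49 + 1.
Multiplying both sides by 47: x ≡ 47·22 = 1034 ≡ 5 (mod 49).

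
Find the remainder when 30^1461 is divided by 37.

Successive squares of 30 mod 37: 30^1≡30, 30^2≡12, 30^4≡33, 30^8≡16, 30^16≡34, 30^32≡9, 30^64≡7, 30^128≡12, 30^256≡33, 30^512≡16, 30^1024≡34.
1461 = 1 + 4 + 16 + 32 + 128 + 256 + 1024, so 30^1461 ≡ 30·33·34·9·12·33·34 ≡ 27 (mod 37).

27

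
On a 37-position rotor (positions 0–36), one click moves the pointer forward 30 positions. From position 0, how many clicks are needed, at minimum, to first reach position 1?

30·21 = 630 = 17·37 + 1, so 30⁻¹ ≡ 21 (mod 37).

21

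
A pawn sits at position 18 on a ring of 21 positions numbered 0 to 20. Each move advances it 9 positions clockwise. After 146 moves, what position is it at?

9

146·9 = 1314.
1314 mod 21 = 12 (since 62·21 = 1302).
(18 + 12) mod 21 = 9.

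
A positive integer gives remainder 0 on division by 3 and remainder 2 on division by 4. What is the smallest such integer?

6

Since 4·1 ≡ 1 (mod 3), take x = 2 + 4·((0−2)·1 mod 3) = 2 + 4·1 = 6.
Check: 6 mod 3 = 0, 6 mod 4 = 2.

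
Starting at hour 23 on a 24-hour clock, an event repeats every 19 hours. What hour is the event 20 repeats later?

19

20·19 = 380.
Dividing 380 by 24 gives quotient 15 and remainder 20.
(23 + 20) mod 24 = 19.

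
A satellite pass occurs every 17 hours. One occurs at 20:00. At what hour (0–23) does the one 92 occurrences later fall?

0

92·17 = 1564.
1564 mod 24 = 4 (since 65·24 = 1560).
(20 + 4) mod 24 = 0.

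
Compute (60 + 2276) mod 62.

2276 mod 62 = 44 (since 36·62 = 2232).
(60 + 44) mod 62 = 42.

42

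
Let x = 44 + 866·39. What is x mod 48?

26

866·39 = 33774.
33774 − 703·48 = 30, so 33774 ≡ 30 (mod 48).
(44 + 30) mod 48 = 26.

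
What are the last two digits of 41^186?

Square-and-reduce mod 100: 41^1≡41, 41^2≡81, 41^4≡61, 41^8≡21, 41^16≡41, 41^32≡81, 41^64≡61, 41^128≡21.
186 = 2 + 8 + 16 + 32 + 128, so 41^186 ≡ 81·21·41·81·21 ≡ 41 (mod 100).

41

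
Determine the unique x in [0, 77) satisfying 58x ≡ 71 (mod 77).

53

The inverse of 58 mod 77 is 4 (since 58·4 = 232 ≡ 1).
Multiplying both sides by 4: x ≡ 4·71 = 284 ≡ 53 (mod 77).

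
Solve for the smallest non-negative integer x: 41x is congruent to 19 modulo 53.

41⁻¹ ≡ 22 (mod 53) because 41·22 = 902 = 17·53 + 1.
So x ≡ 22·19 = 418 ≡ 47 (mod 53).

47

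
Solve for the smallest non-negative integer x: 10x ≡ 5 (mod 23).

10⁻¹ ≡ 7 (mod 23) because 10·7 = 70 = 3·23 + 1.
Multiplying both sides by 7: x ≡ 7·5 = 35 ≡ 12 (mod 23).

12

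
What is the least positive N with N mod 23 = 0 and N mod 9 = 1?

x ≡ 1 (mod 9) gives x ∈ {1, 10, 19, 28, 37, 46}.
The first of these with x mod 23 = 0 is 46.

46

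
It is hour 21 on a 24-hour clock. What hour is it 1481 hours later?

1481 mod 24 = 17 (since 61·24 = 1464).
(21 + 17) mod 24 = 14.

14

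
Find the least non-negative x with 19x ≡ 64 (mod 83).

19⁻¹ ≡ 35 (mod 83) because 19·35 = 665 = 8·83 + 1.
Multiplying both sides by 35: x ≡ 35·64 = 2240 ≡ 82 (mod 83).

82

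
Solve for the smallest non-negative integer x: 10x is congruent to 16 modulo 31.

10⁻¹ ≡ 28 (mod 31) because 10·28 = 280 = 9·31 + 1.
So x ≡ 28·16 = 448 ≡ 14 (mod 31).

14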